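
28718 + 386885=415603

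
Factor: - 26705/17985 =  - 49/33 = -3^( - 1)*7^2*11^(-1)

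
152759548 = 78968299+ 73791249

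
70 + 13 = 83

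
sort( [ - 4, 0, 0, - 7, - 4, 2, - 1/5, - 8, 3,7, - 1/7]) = [ -8, - 7, - 4,-4,- 1/5, - 1/7, 0, 0, 2,  3 , 7] 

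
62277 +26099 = 88376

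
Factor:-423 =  - 3^2*47^1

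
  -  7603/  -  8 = 950  +  3/8  =  950.38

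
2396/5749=2396/5749 = 0.42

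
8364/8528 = 51/52 = 0.98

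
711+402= 1113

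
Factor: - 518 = -2^1*7^1*37^1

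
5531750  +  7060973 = 12592723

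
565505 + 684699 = 1250204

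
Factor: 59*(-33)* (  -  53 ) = 103191= 3^1*11^1*53^1 * 59^1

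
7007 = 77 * 91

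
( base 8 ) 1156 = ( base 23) 141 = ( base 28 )m6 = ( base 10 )622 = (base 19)1de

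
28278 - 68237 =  - 39959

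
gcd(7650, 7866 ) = 18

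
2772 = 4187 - 1415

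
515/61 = 515/61 = 8.44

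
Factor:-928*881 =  - 2^5*29^1*881^1  =  - 817568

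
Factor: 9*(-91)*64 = -2^6*3^2*7^1*13^1 =-52416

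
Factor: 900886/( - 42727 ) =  - 2^1*7^1 * 229^1 * 281^1 * 42727^( - 1)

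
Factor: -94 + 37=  - 57 = - 3^1*19^1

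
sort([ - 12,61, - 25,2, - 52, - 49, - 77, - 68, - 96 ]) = [ - 96, - 77, - 68,-52, - 49, - 25,- 12,  2, 61]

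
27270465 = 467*58395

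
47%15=2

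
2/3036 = 1/1518 = 0.00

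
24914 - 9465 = 15449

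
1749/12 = 145  +  3/4 =145.75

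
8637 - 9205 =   -  568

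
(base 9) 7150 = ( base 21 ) bi0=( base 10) 5229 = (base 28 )6il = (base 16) 146D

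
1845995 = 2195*841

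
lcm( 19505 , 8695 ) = 721685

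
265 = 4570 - 4305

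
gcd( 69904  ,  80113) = 1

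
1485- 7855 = - 6370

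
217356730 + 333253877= 550610607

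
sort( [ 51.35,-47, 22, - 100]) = [ -100, - 47, 22, 51.35 ] 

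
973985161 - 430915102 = 543070059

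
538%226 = 86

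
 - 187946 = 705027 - 892973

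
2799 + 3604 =6403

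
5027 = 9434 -4407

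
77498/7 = 11071 + 1/7 = 11071.14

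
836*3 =2508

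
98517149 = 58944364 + 39572785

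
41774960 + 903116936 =944891896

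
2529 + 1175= 3704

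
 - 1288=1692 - 2980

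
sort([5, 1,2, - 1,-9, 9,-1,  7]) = [ - 9, - 1, - 1,1, 2, 5,  7,9]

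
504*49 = 24696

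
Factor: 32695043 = 661^1*49463^1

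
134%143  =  134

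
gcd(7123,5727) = 1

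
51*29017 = 1479867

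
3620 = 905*4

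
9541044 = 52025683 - 42484639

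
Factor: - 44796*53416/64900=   -  2^3*3^1*5^( - 2)*59^(-1)*607^1 * 3733^1  =  -54382344/1475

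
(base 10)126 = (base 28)4e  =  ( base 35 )3L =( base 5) 1001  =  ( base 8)176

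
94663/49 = 1931 + 44/49= 1931.90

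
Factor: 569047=569047^1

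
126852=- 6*(  -  21142)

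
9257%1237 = 598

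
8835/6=1472 +1/2 = 1472.50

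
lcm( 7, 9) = 63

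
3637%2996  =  641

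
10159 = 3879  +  6280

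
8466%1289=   732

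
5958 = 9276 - 3318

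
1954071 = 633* 3087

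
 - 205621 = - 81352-124269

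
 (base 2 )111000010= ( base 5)3300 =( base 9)550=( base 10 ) 450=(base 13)288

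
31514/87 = 31514/87 = 362.23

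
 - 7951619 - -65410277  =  57458658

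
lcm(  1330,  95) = 1330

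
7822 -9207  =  -1385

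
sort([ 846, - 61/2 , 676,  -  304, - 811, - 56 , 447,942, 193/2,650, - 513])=[- 811,  -  513,-304, - 56  ,  -  61/2, 193/2,447, 650,676,  846 , 942]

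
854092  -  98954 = 755138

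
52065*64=3332160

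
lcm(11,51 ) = 561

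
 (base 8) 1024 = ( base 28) J0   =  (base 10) 532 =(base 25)L7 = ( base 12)384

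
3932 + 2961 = 6893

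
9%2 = 1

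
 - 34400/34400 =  - 1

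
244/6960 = 61/1740 = 0.04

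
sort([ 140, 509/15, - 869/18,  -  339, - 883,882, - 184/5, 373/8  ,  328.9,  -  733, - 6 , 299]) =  [ - 883, - 733,-339, - 869/18, - 184/5, - 6, 509/15, 373/8,140 , 299,  328.9,882]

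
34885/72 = 484+37/72 = 484.51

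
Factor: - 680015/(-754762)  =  2^ (  -  1)*5^1*7^1*239^( - 1)*1579^( - 1 )*19429^1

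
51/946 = 51/946 = 0.05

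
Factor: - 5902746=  - 2^1*3^1*983791^1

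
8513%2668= 509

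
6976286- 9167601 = - 2191315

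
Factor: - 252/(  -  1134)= 2^1*3^( - 2 )  =  2/9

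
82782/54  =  1533  =  1533.00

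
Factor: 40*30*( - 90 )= - 2^5*3^3*5^3 = -108000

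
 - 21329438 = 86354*( - 247 ) 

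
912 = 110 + 802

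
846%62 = 40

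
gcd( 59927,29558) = 1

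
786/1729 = 786/1729 = 0.45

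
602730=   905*666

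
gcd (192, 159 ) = 3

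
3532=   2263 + 1269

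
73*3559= 259807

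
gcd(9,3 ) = 3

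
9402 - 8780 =622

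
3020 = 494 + 2526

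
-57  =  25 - 82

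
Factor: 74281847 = 29^1*131^1*  19553^1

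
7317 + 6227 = 13544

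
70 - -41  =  111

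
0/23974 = 0 = 0.00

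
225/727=225/727=0.31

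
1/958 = 1/958 = 0.00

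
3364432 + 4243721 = 7608153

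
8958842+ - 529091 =8429751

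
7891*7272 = 57383352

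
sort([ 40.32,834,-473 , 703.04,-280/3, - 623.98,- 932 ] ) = [-932, - 623.98, - 473, - 280/3,40.32,  703.04,834]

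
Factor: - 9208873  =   - 9208873^1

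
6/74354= 3/37177 = 0.00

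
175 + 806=981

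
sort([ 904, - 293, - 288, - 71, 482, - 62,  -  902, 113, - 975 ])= [-975, - 902, - 293, - 288, - 71, - 62,113,482, 904 ]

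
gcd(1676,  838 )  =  838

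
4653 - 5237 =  - 584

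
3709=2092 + 1617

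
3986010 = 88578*45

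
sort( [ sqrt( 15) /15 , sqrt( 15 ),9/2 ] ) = [ sqrt(15 ) /15,sqrt( 15), 9/2]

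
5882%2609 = 664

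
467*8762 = 4091854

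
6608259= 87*75957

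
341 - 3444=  - 3103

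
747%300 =147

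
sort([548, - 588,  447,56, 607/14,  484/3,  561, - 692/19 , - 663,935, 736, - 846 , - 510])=[ - 846, - 663, - 588, - 510, - 692/19, 607/14, 56, 484/3,  447,548, 561, 736, 935 ]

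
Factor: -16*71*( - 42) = 47712 = 2^5*3^1 *7^1*71^1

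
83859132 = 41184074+42675058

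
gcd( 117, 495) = 9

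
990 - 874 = 116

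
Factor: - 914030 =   -  2^1 * 5^1  *13^1*79^1*89^1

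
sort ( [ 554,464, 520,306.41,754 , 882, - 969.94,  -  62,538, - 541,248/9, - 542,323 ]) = [ - 969.94 , - 542, - 541, - 62, 248/9,306.41 , 323,464, 520,538,554,754,882 ] 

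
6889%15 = 4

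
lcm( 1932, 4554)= 63756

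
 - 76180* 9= - 685620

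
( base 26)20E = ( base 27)1ng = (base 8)2526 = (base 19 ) 3EH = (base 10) 1366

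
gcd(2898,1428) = 42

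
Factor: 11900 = 2^2*5^2*7^1* 17^1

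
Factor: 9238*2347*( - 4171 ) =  - 90433895206 = - 2^1*31^1*43^1*97^1*149^1*2347^1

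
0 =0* 767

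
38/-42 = - 1+ 2/21 = - 0.90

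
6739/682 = 6739/682 = 9.88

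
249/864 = 83/288=0.29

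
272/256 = 17/16 =1.06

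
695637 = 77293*9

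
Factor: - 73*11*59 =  - 11^1* 59^1*73^1 = -47377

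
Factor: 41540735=5^1*97^2* 883^1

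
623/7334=623/7334 = 0.08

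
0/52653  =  0 = 0.00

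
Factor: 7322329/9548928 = 2^(-7)*3^ (- 5 )*7^1*307^ (-1)*1046047^1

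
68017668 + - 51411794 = 16605874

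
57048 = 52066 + 4982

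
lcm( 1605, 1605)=1605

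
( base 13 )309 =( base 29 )HN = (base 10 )516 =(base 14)28c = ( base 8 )1004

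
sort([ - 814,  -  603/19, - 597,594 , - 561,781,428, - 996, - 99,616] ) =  [ - 996, - 814 , - 597,-561, -99, - 603/19 , 428,594 , 616 , 781] 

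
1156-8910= - 7754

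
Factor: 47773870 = 2^1*5^1*149^1*32063^1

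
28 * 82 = 2296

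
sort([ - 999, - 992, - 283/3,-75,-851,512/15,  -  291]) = [-999,- 992,  -  851, - 291  , - 283/3, - 75,512/15] 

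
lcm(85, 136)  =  680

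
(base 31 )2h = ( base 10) 79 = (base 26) 31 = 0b1001111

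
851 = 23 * 37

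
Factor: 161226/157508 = 477/466 = 2^( - 1)*3^2*53^1*233^(-1 ) 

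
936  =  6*156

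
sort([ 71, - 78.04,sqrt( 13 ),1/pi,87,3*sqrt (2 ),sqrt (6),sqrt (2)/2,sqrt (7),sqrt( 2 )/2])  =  [-78.04,1/pi,sqrt( 2)/2,sqrt (2) /2,sqrt(6),sqrt ( 7 ),sqrt( 13),3*sqrt(2), 71,87 ] 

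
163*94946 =15476198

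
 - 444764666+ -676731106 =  - 1121495772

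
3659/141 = 25  +  134/141=25.95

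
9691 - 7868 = 1823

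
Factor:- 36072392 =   -  2^3*4509049^1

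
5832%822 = 78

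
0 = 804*0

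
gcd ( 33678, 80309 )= 1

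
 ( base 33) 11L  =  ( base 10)1143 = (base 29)1AC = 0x477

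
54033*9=486297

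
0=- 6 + 6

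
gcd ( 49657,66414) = 1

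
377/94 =4 +1/94 =4.01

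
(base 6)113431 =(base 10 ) 9883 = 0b10011010011011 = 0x269B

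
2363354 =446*5299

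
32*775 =24800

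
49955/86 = 580 + 75/86 = 580.87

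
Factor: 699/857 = 3^1*233^1*857^( - 1)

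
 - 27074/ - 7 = 3867 + 5/7 =3867.71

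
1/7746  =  1/7746 =0.00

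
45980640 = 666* 69040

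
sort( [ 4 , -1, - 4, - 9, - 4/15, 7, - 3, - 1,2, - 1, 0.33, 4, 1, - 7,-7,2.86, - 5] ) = [ - 9,-7, - 7,-5,  -  4, - 3, - 1  , - 1, - 1, - 4/15 , 0.33, 1, 2, 2.86, 4,4, 7] 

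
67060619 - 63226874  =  3833745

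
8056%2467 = 655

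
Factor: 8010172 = 2^2 * 19^1 *105397^1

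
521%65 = 1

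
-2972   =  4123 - 7095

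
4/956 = 1/239 = 0.00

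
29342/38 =14671/19 = 772.16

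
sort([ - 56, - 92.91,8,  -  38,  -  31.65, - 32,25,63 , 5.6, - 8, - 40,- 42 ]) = [ - 92.91,  -  56, - 42, - 40, - 38 , - 32, - 31.65, - 8,5.6 , 8,25,63 ] 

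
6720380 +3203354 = 9923734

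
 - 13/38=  - 1+25/38=- 0.34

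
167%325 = 167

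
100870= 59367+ 41503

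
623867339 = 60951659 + 562915680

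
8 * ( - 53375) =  - 427000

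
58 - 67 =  - 9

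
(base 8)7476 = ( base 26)5k2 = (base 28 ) 4ra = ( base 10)3902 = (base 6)30022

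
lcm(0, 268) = 0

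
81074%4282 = 3998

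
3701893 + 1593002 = 5294895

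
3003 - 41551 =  - 38548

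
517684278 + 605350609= 1123034887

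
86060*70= 6024200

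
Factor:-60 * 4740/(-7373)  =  284400/7373 =2^4 * 3^2*5^2*73^( - 1)*79^1*101^( - 1)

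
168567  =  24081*7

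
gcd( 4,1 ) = 1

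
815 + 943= 1758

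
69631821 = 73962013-4330192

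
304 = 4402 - 4098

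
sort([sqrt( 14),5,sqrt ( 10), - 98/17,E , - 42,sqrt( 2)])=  [-42, - 98/17,  sqrt (2),  E,sqrt(10),sqrt ( 14), 5]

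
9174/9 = 3058/3 = 1019.33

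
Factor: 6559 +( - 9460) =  - 3^1 * 967^1= - 2901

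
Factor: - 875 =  - 5^3*7^1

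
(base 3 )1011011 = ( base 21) 1J1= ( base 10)841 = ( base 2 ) 1101001001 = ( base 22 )1G5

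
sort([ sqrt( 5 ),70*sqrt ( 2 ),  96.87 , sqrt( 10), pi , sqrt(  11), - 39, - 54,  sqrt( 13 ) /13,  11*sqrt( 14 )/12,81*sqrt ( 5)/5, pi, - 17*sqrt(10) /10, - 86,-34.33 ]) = [ - 86 , -54,- 39,  -  34.33, - 17*sqrt( 10) /10, sqrt(13 )/13, sqrt( 5),pi,  pi, sqrt( 10 ), sqrt( 11),11*sqrt( 14 ) /12,81*sqrt( 5) /5,96.87,70*sqrt( 2 )] 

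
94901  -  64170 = 30731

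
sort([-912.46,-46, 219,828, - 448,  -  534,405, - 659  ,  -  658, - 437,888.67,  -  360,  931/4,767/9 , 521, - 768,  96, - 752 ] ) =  [ - 912.46, - 768, - 752, - 659,  -  658,-534 , - 448, - 437,-360 , - 46, 767/9,96, 219,931/4, 405,521, 828  ,  888.67]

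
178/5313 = 178/5313 = 0.03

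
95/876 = 95/876  =  0.11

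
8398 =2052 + 6346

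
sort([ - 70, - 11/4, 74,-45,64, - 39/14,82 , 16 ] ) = [ - 70 , - 45, - 39/14, - 11/4,16,64, 74, 82]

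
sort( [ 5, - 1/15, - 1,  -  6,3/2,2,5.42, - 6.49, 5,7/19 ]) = [ - 6.49,-6,-1,-1/15,7/19, 3/2, 2, 5,5, 5.42 ]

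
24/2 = 12 = 12.00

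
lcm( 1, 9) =9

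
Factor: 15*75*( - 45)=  - 50625 = - 3^4*5^4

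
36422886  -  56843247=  - 20420361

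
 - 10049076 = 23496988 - 33546064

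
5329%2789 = 2540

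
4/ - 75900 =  - 1/18975= - 0.00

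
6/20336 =3/10168 =0.00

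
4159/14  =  4159/14=297.07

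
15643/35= 15643/35  =  446.94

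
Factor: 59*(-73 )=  - 4307  =  - 59^1 *73^1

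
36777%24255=12522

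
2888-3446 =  - 558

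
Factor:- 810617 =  - 227^1*3571^1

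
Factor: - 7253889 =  - 3^1*67^1*151^1*239^1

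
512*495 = 253440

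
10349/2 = 10349/2= 5174.50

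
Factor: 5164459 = 911^1*5669^1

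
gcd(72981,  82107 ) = 27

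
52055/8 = 6506 + 7/8= 6506.88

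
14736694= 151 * 97594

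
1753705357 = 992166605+761538752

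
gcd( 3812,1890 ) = 2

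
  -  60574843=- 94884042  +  34309199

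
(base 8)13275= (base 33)5bd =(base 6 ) 42541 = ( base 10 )5821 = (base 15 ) 1ad1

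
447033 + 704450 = 1151483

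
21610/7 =3087  +  1/7  =  3087.14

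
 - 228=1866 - 2094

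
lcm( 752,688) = 32336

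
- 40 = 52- 92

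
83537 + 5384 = 88921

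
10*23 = 230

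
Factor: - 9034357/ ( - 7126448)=2^( - 4) * 7^(-1)*63629^(-1 )*9034357^1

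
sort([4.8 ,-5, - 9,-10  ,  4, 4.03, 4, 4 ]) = [ - 10 , - 9, - 5,4, 4,4, 4.03,4.8]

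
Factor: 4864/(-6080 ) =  - 2^2*5^( - 1 ) = - 4/5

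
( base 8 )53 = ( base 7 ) 61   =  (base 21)21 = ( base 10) 43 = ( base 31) 1C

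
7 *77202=540414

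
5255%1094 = 879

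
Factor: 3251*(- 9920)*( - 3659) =2^6*5^1 * 31^1*3251^1 * 3659^1 = 118002457280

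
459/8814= 153/2938= 0.05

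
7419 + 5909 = 13328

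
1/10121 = 1/10121 = 0.00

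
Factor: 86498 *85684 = 2^3*31^1*61^1 *691^1 * 709^1 = 7411494632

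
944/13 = 944/13= 72.62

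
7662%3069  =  1524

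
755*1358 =1025290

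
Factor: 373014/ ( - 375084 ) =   -  2^ (-1) * 3^(-1)*17^1*53^1*151^ ( - 1 ) = - 901/906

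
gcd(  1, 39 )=1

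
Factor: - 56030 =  - 2^1*5^1*13^1*431^1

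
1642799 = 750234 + 892565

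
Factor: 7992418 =2^1* 7^1*570887^1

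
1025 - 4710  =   - 3685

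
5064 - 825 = 4239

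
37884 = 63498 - 25614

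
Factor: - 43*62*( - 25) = 66650 = 2^1*5^2*31^1 * 43^1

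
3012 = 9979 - 6967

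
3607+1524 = 5131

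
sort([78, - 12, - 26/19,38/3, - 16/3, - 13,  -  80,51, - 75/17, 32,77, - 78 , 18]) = [ - 80, - 78,  -  13, - 12,- 16/3,-75/17 , - 26/19,38/3, 18 , 32, 51,77, 78]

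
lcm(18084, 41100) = 452100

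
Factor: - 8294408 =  - 2^3*139^1*7459^1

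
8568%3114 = 2340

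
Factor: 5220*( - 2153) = -11238660 = -2^2*3^2*5^1*29^1*2153^1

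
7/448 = 1/64 = 0.02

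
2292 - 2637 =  - 345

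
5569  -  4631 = 938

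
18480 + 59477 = 77957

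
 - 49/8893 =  - 1+8844/8893 = - 0.01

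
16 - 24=-8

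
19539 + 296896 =316435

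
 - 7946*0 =0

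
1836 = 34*54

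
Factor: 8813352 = 2^3*3^1*157^1*  2339^1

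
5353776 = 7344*729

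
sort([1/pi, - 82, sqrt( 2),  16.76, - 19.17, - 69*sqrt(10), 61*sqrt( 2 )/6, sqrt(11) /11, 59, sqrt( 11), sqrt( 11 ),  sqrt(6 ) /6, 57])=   [ - 69*sqrt(10), - 82, - 19.17, sqrt(11) /11, 1/pi , sqrt( 6 ) /6, sqrt(2 ), sqrt(11), sqrt( 11), 61*sqrt(2) /6, 16.76, 57, 59 ] 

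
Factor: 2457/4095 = 3/5 = 3^1*5^ ( - 1)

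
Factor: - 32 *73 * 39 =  - 91104 = - 2^5* 3^1 *13^1*73^1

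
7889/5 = 1577  +  4/5= 1577.80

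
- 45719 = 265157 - 310876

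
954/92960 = 477/46480  =  0.01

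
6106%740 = 186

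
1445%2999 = 1445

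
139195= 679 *205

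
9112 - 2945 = 6167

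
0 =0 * 96749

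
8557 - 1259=7298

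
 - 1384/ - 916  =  346/229= 1.51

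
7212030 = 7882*915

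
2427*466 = 1130982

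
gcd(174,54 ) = 6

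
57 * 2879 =164103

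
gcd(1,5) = 1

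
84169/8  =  10521+1/8 = 10521.12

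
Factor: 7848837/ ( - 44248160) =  - 2^(  -  5)*3^2*5^(-1) *11^(  -  1 )*31^ (-1 ) *71^2*173^1*811^( - 1 ) 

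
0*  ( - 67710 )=0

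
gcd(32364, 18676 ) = 116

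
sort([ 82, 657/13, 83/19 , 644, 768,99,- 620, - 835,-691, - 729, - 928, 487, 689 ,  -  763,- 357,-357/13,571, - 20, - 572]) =[ - 928, - 835,- 763, - 729, - 691,- 620, - 572, - 357, - 357/13  , -20, 83/19,657/13, 82, 99, 487, 571, 644, 689,768]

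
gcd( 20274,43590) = 6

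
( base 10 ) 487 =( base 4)13213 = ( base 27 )i1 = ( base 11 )403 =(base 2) 111100111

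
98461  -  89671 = 8790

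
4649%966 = 785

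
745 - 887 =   -  142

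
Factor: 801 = 3^2* 89^1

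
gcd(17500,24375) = 625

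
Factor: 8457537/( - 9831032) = -2^( - 3 )*3^1*11^2*17^(-1)*23^1*1013^1*72287^(- 1)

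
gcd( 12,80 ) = 4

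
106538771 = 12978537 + 93560234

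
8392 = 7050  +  1342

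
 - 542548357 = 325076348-867624705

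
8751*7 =61257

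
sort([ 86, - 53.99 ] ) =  [ - 53.99, 86]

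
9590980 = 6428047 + 3162933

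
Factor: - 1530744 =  - 2^3 * 3^1*63781^1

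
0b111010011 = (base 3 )122022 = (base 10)467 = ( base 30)FH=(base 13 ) 29c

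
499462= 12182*41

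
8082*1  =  8082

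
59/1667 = 59/1667 = 0.04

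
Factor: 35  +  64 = 99 = 3^2*11^1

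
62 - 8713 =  - 8651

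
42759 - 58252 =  - 15493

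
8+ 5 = 13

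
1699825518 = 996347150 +703478368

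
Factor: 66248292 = 2^2*3^1*11^1*41^1*12241^1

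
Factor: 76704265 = 5^1 * 11^1*881^1*1583^1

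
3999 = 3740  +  259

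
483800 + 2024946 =2508746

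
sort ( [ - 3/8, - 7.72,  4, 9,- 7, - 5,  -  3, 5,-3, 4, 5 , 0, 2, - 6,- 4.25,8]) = [ - 7.72, -7, - 6, - 5, - 4.25,-3, - 3,-3/8,0, 2, 4, 4, 5,5, 8, 9]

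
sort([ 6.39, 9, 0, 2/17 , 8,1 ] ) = [0,2/17, 1, 6.39, 8,9 ] 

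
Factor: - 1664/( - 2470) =64/95 =2^6*5^( - 1 )*19^(-1)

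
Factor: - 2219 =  - 7^1*317^1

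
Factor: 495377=495377^1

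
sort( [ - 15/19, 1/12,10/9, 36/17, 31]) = [- 15/19, 1/12,10/9, 36/17, 31 ] 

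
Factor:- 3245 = - 5^1*11^1*59^1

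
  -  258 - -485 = 227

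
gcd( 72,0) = 72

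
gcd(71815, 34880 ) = 5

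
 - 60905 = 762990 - 823895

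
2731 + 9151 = 11882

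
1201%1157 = 44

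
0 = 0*255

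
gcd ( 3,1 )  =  1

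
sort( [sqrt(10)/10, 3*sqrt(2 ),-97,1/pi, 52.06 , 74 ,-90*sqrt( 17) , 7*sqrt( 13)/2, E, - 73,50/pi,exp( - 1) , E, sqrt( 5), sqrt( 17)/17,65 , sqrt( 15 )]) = [ - 90*sqrt( 17) , - 97, - 73,sqrt( 17 )/17 , sqrt( 10) /10,1/pi,exp (-1) , sqrt( 5), E,E,sqrt( 15 ), 3*sqrt ( 2 ) , 7* sqrt( 13) /2,  50/pi,52.06, 65,74]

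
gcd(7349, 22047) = 7349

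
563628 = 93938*6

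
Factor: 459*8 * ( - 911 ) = -3345192 = - 2^3*3^3*17^1*911^1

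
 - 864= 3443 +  - 4307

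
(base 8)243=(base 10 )163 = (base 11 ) 139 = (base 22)79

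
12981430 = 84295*154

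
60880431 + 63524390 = 124404821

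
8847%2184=111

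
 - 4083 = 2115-6198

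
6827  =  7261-434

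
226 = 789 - 563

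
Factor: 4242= 2^1*3^1  *7^1 * 101^1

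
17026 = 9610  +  7416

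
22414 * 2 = 44828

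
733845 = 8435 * 87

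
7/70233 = 7/70233  =  0.00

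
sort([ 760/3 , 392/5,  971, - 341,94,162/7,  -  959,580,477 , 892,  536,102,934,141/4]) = [ - 959,-341,162/7,  141/4,392/5,94,102,760/3, 477, 536, 580,892 , 934, 971]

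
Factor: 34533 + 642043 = 676576 = 2^5*21143^1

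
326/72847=326/72847 = 0.00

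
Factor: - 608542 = -2^1*11^1 * 139^1* 199^1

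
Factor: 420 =2^2*3^1*5^1*7^1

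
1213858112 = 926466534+287391578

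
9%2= 1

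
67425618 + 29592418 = 97018036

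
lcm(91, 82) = 7462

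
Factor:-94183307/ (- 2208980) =2^( - 2)*5^(- 1 )*17^(-1 )*67^1*73^( - 1 )*89^( - 1)*  1405721^1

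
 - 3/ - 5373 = 1/1791 = 0.00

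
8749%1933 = 1017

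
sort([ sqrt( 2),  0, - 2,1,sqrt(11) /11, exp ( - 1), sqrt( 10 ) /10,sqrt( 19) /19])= [- 2,  0,sqrt(19) /19,sqrt(11 ) /11, sqrt( 10)/10,exp( - 1),1, sqrt(2 ) ] 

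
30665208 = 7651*4008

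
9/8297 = 9/8297 = 0.00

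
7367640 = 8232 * 895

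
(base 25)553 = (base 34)2RN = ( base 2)110010110101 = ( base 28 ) 445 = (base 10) 3253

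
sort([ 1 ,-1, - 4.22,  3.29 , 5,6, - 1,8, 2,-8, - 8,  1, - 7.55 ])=[ - 8,-8,-7.55, - 4.22,  -  1, - 1,1,1,  2,3.29, 5,6,  8 ] 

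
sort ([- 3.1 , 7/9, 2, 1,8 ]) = [ - 3.1, 7/9,  1, 2,  8] 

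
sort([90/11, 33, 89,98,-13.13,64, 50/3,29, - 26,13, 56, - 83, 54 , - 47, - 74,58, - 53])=[-83, -74,-53,-47, - 26, - 13.13, 90/11,13,50/3,  29,33, 54, 56,  58,64, 89 , 98 ]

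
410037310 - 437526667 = - 27489357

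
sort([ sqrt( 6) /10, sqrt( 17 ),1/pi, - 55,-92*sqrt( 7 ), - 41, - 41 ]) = [ - 92*sqrt( 7), - 55,- 41, - 41,sqrt( 6)/10, 1/pi,sqrt( 17 )]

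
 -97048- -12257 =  - 84791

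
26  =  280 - 254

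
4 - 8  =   - 4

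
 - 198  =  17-215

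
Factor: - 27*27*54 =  - 39366 = - 2^1*3^9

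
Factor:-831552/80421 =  - 277184/26807=- 2^6*11^( - 1)*61^1*71^1*2437^(-1) 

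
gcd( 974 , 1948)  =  974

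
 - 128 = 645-773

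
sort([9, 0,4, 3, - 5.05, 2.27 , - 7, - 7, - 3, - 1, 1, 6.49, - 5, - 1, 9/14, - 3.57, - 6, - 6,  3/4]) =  [ - 7, - 7, - 6, - 6 , - 5.05, - 5, - 3.57,-3,  -  1, -1, 0, 9/14 , 3/4, 1, 2.27, 3, 4, 6.49, 9]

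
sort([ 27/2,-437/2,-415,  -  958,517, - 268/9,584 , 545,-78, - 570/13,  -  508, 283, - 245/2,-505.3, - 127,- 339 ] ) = [ - 958, -508, - 505.3,  -  415 , - 339,-437/2,  -  127, - 245/2,-78 , - 570/13, - 268/9 , 27/2,283, 517,545,584]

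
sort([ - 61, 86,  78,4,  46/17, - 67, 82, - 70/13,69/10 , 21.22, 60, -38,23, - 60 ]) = [ - 67, - 61,- 60, - 38,-70/13,46/17, 4,69/10,  21.22,23, 60,78,82,86 ] 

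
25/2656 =25/2656= 0.01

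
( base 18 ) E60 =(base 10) 4644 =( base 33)48o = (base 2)1001000100100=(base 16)1224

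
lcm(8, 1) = 8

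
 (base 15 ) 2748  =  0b10000011001001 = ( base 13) 3a88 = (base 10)8393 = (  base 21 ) j0e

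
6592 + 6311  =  12903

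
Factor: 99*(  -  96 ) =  - 2^5*3^3 * 11^1=-9504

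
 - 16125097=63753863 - 79878960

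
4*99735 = 398940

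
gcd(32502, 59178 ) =6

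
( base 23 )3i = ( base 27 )36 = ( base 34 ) 2j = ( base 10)87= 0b1010111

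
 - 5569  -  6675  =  - 12244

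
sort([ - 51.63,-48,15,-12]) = [ - 51.63, - 48, - 12,15]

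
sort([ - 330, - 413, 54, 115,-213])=[ - 413, - 330, - 213, 54, 115 ] 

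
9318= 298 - -9020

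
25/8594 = 25/8594 = 0.00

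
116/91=1 + 25/91 =1.27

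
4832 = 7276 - 2444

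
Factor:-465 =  - 3^1 * 5^1*31^1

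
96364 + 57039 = 153403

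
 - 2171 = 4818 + -6989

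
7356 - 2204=5152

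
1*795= 795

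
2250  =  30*75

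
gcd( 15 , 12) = 3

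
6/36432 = 1/6072 = 0.00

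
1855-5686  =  -3831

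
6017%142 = 53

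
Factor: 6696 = 2^3*3^3*31^1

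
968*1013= 980584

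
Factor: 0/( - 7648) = 0^1 = 0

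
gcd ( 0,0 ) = 0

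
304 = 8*38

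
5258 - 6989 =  - 1731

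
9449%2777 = 1118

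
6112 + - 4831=1281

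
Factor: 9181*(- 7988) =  - 2^2*1997^1*9181^1 = - 73337828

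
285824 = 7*40832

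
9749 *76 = 740924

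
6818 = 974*7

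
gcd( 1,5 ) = 1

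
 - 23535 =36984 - 60519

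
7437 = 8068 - 631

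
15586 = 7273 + 8313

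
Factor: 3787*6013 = 7^2*541^1 * 859^1 = 22771231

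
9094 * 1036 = 9421384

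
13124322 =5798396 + 7325926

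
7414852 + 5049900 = 12464752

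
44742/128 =22371/64 = 349.55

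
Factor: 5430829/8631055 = 5^( - 1) * 23^1*389^1*607^1*1726211^( - 1 )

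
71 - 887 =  - 816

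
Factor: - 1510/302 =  - 5=- 5^1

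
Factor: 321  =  3^1*107^1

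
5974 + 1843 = 7817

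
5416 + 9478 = 14894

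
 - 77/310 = -77/310 = - 0.25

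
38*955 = 36290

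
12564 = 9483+3081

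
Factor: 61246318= 2^1*7^1*29^1*61^1*2473^1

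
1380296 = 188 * 7342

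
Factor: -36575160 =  - 2^3*3^1*5^1*17^1*17929^1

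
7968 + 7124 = 15092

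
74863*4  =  299452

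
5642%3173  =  2469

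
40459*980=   39649820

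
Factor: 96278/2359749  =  2^1*3^( - 1 )*13^1*23^2*37^( - 1) * 3037^( -1) = 13754/337107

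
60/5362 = 30/2681 = 0.01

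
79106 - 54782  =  24324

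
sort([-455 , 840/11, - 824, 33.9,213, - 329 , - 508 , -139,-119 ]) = [ - 824, - 508, - 455, - 329, - 139, - 119,  33.9, 840/11,213 ]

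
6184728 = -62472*( -99 )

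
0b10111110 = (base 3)21001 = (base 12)13A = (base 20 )9A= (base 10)190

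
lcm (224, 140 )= 1120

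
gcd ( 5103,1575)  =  63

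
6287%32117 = 6287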